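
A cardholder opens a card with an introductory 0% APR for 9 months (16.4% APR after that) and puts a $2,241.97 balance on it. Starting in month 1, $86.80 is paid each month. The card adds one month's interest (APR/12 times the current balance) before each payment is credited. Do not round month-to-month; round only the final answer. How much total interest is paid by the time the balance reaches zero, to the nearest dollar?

$211

Promo months 1–9 at r₀ = 0%/12 = 0; months 10+ at r₁ = 16.4%/12 = 0.0136667.
After month 9 (no interest yet): B = $2,241.97 − 9·$86.80 = $1,460.77.
Then at r₁ with $86.80/mo: n₂ = −ln(1 − r₁·B/P)/ln(1+r₁) ≈ 19.25 → 20 more payments.
Total paid = 28·$86.80 + $22.20 = $2,452.60; interest = $2,452.60 − $2,241.97 = $210.63.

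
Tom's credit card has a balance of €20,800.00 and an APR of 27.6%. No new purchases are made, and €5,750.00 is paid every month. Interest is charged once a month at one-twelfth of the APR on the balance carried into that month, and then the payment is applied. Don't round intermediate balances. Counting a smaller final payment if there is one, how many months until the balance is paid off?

Monthly rate r = 27.6%/12 = 2.3% = 0.023.
Recurrence: B ← B·(1+r) − €5,750.00.
Month 1: interest €478.40; balance after payment €15,528.40.
Month 2: interest €357.15; balance after payment €10,135.55.
Month 3: interest €233.12; balance after payment €4,618.67.
Month 4: interest €106.23; balance after payment €0.00.

4 months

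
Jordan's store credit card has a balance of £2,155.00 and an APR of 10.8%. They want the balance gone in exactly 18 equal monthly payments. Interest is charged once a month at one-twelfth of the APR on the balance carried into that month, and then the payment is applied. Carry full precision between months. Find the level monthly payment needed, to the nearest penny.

£130.22

Monthly rate r = 10.8%/12 = 0.9% = 0.009.
Level-payment amortization: P = B₀·r / (1 − (1+r)^(−n)) = 2155.00·0.009 / (1 − 1.009^(−18)).
Denominator 1 − (1+r)^(−18) = 0.148942295.
P = 19.395 / 0.148942295 ≈ 130.22.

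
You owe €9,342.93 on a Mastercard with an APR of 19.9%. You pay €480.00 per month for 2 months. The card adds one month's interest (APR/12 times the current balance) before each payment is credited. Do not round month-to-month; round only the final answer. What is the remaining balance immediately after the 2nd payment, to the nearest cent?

€8,687.41

Monthly rate r = 19.9%/12 = 1.65833% = 0.0165833.
Each month: B ← B·(1+r) − €480.00.
Month 1: interest €154.94; balance after payment €9,017.87.
Month 2: interest €149.55; balance after payment €8,687.41.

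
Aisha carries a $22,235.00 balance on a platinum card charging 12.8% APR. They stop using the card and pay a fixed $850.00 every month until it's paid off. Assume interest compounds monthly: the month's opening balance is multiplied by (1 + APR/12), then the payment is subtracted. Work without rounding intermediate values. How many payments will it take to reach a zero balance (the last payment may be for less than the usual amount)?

31 payments

Monthly rate r = 12.8%/12 = 1.06667% = 0.0106667.
Recurrence: B ← B·(1+r) − $850.00.
Month 1: interest $237.17; balance after payment $21,622.17.
Month 2: interest $230.64; balance after payment $21,002.81.
Closed form: n = −ln(1 − rB₀/P)/ln(1+r) = −ln(0.72097)/ln(1.01067) ≈ 30.834, so the balance reaches zero during payment 31.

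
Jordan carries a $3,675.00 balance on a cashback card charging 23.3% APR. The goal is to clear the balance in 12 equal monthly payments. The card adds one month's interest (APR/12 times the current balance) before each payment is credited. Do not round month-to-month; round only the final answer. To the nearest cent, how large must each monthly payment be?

Monthly rate r = 23.3%/12 = 1.94167% = 0.0194167.
Level-payment amortization: P = B₀·r / (1 − (1+r)^(−n)) = 3675.00·0.0194167 / (1 − 1.01942^(−12)).
Denominator 1 − (1+r)^(−12) = 0.206075428.
P = 71.3563 / 0.206075428 ≈ 346.26.

$346.26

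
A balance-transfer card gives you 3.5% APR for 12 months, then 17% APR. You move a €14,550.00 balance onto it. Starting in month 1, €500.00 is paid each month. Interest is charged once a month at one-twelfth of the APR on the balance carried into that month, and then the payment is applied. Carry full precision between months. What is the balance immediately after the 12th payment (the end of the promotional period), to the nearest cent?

€8,970.31

Promo months 1–12 at r₀ = 3.5%/12 = 0.00291667; months 13+ at r₁ = 17%/12 = 0.0141667.
After month 12: iterate B ← B·(1+r₀) − €500.00 for 12 months → €8,970.31.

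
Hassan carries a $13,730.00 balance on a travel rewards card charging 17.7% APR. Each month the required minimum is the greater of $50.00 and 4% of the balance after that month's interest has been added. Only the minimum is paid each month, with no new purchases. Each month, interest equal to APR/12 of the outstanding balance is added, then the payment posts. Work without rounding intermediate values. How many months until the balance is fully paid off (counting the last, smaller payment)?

Monthly rate r = 17.7%/12 = 1.475% = 0.01475.
While 4% of the post-interest balance exceeds $50.00, each month B ← (B·(1+r))·(1 − 0.04), i.e. B shrinks by the factor (1+r)·0.96 = 0.97416.
This holds for months 1–93. Entering month 94 the balance is $1,203.06; 4% of the post-interest balance is now below $50.00, so the flat $50.00 minimum applies from here.
From month 94 a fixed $50.00 at rate r clears $1,203.06 in 30 more payments. Total: 93 + 30 = 123 months.

123 months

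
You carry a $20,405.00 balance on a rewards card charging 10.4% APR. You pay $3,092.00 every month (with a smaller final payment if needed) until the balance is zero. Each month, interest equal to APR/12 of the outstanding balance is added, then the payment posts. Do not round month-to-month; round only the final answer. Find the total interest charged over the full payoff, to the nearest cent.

$699.61

Monthly rate r = 10.4%/12 = 0.866667% = 0.00866667.
Payoff takes n = ⌈−ln(1 − rB₀/P)/ln(1+r)⌉ = ⌈6.825⌉ = 7 payments; the last is $2,552.61.
Total paid = 6·$3,092.00 + $2,552.61 = $21,104.61.
Total interest = total paid − principal = $21,104.61 − $20,405.00 = $699.61.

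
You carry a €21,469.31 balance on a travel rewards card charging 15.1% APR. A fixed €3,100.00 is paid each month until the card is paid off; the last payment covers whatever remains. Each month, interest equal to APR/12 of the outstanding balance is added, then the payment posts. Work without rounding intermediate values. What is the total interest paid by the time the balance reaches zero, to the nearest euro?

€1,139

Monthly rate r = 15.1%/12 = 1.25833% = 0.0125833.
Payoff takes n = ⌈−ln(1 − rB₀/P)/ln(1+r)⌉ = ⌈7.292⌉ = 8 payments; the last is €908.01.
Total paid = 7·€3,100.00 + €908.01 = €22,608.01.
Total interest = total paid − principal = €22,608.01 − €21,469.31 = €1,138.70.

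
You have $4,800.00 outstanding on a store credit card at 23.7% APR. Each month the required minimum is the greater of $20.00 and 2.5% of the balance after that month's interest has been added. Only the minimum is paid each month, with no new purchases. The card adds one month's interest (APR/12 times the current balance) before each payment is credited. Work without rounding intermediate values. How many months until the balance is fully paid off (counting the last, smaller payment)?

Monthly rate r = 23.7%/12 = 1.975% = 0.01975.
While 2.5% of the post-interest balance exceeds $20.00, each month B ← (B·(1+r))·(1 − 0.025), i.e. B shrinks by the factor (1+r)·0.975 = 0.99426.
This holds for months 1–315. Entering month 316 the balance is $782.02; 2.5% of the post-interest balance is now below $20.00, so the flat $20.00 minimum applies from here.
From month 316 a fixed $20.00 at rate r clears $782.02 in 76 more payments. Total: 315 + 76 = 391 months.

391 months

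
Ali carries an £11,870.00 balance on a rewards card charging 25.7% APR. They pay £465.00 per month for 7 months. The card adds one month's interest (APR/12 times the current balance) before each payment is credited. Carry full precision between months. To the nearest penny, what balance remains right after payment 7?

£10,296.25

Monthly rate r = 25.7%/12 = 2.14167% = 0.0214167.
Each month: B ← B·(1+r) − £465.00.
Month 1: interest £254.22; balance after payment £11,659.22.
Month 2: interest £249.70; balance after payment £11,443.92.
Month 3: interest £245.09; balance after payment £11,224.01.
Month 4: interest £240.38; balance after payment £10,999.39.
Month 5: interest £235.57; balance after payment £10,769.96.
Month 6: interest £230.66; balance after payment £10,535.62.
Month 7: interest £225.64; balance after payment £10,296.25.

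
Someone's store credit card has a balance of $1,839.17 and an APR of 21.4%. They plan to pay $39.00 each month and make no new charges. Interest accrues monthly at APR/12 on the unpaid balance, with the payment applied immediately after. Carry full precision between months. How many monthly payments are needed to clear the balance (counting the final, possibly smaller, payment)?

105 months

Monthly rate r = 21.4%/12 = 1.78333% = 0.0178333.
Recurrence: B ← B·(1+r) − $39.00.
Month 1: interest $32.80; balance after payment $1,832.97.
Month 2: interest $32.69; balance after payment $1,826.66.
Closed form: n = −ln(1 − rB₀/P)/ln(1+r) = −ln(0.15901)/ln(1.01783) ≈ 104.026, so the balance reaches zero during payment 105.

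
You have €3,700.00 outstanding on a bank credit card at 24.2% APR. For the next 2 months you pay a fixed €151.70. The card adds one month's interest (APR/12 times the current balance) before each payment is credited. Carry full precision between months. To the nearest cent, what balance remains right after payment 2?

€3,544.28

Monthly rate r = 24.2%/12 = 2.01667% = 0.0201667.
Each month: B ← B·(1+r) − €151.70.
Month 1: interest €74.62; balance after payment €3,622.92.
Month 2: interest €73.06; balance after payment €3,544.28.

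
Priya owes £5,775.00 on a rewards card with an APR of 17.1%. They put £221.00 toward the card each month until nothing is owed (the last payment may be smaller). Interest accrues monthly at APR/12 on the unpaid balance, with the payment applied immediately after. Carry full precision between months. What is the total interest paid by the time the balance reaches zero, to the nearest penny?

Monthly rate r = 17.1%/12 = 1.425% = 0.01425.
Payoff takes n = ⌈−ln(1 − rB₀/P)/ln(1+r)⌉ = ⌈32.920⌉ = 33 payments; the last is £203.52.
Total paid = 32·£221.00 + £203.52 = £7,275.52.
Total interest = total paid − principal = £7,275.52 − £5,775.00 = £1,500.52.

£1,500.52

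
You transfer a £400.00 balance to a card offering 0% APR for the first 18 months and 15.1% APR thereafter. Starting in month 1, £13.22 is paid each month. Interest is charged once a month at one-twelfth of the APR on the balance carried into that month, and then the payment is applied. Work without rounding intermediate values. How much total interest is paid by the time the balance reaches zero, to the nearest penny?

Promo months 1–18 at r₀ = 0%/12 = 0; months 19+ at r₁ = 15.1%/12 = 0.0125833.
After month 18 (no interest yet): B = £400.00 − 18·£13.22 = £162.04.
Then at r₁ with £13.22/mo: n₂ = −ln(1 − r₁·B/P)/ln(1+r₁) ≈ 13.40 → 14 more payments.
Total paid = 31·£13.22 + £5.26 = £415.08; interest = £415.08 − £400.00 = £15.08.

£15.08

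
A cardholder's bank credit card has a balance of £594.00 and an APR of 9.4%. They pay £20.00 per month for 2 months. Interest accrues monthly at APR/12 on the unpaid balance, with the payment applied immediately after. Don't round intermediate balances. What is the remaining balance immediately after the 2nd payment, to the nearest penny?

Monthly rate r = 9.4%/12 = 0.783333% = 0.00783333.
Each month: B ← B·(1+r) − £20.00.
Month 1: interest £4.65; balance after payment £578.65.
Month 2: interest £4.53; balance after payment £563.19.

£563.19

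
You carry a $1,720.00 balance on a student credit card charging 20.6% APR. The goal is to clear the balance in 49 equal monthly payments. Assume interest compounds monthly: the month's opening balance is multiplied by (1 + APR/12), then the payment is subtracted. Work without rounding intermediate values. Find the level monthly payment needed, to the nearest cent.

$52.19

Monthly rate r = 20.6%/12 = 1.71667% = 0.0171667.
Level-payment amortization: P = B₀·r / (1 − (1+r)^(−n)) = 1720.00·0.0171667 / (1 − 1.01717^(−49)).
Denominator 1 − (1+r)^(−49) = 0.565703688.
P = 29.5267 / 0.565703688 ≈ 52.19.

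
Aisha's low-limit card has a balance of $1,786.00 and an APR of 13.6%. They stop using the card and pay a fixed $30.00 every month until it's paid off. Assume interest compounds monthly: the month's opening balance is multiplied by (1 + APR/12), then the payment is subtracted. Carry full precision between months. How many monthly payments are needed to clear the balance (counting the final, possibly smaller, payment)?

100 months

Monthly rate r = 13.6%/12 = 1.13333% = 0.0113333.
Recurrence: B ← B·(1+r) − $30.00.
Month 1: interest $20.24; balance after payment $1,776.24.
Month 2: interest $20.13; balance after payment $1,766.37.
Closed form: n = −ln(1 − rB₀/P)/ln(1+r) = −ln(0.32529)/ln(1.01133) ≈ 99.652, so the balance reaches zero during payment 100.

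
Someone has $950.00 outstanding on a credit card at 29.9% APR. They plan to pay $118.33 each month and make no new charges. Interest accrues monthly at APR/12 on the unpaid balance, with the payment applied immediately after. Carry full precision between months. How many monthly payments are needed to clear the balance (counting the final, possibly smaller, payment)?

Monthly rate r = 29.9%/12 = 2.49167% = 0.0249167.
Recurrence: B ← B·(1+r) − $118.33.
Month 1: interest $23.67; balance after payment $855.34.
Month 2: interest $21.31; balance after payment $758.32.
Closed form: n = −ln(1 − rB₀/P)/ln(1+r) = −ln(0.79996)/ln(1.02492) ≈ 9.069, so the balance reaches zero during payment 10.

10 months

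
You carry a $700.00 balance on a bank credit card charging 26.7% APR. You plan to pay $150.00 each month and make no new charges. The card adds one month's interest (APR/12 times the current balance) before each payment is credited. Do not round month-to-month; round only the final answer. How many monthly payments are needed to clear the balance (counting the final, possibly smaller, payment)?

5 payments

Monthly rate r = 26.7%/12 = 2.225% = 0.02225.
Recurrence: B ← B·(1+r) − $150.00.
Month 1: interest $15.57; balance after payment $565.58.
Month 2: interest $12.58; balance after payment $428.16.
Month 3: interest $9.53; balance after payment $287.69.
Month 4: interest $6.40; balance after payment $144.09.
Month 5: interest $3.21; balance after payment $0.00.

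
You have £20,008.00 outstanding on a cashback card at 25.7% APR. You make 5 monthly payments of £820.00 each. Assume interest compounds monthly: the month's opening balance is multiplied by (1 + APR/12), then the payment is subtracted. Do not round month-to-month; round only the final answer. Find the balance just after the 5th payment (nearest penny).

Monthly rate r = 25.7%/12 = 2.14167% = 0.0214167.
Each month: B ← B·(1+r) − £820.00.
Month 1: interest £428.50; balance after payment £19,616.50.
Month 2: interest £420.12; balance after payment £19,216.62.
Month 3: interest £411.56; balance after payment £18,808.18.
Month 4: interest £402.81; balance after payment £18,390.99.
Month 5: interest £393.87; balance after payment £17,964.86.

£17,964.86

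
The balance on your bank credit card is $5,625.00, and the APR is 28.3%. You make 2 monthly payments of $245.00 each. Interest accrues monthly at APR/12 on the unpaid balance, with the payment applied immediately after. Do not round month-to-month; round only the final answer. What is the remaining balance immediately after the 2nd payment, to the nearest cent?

$5,397.66

Monthly rate r = 28.3%/12 = 2.35833% = 0.0235833.
Each month: B ← B·(1+r) − $245.00.
Month 1: interest $132.66; balance after payment $5,512.66.
Month 2: interest $130.01; balance after payment $5,397.66.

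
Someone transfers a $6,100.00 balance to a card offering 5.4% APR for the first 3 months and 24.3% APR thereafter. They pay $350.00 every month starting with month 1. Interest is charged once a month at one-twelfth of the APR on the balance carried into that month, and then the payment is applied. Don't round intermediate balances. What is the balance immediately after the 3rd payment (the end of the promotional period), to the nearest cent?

$5,127.99

Promo months 1–3 at r₀ = 5.4%/12 = 0.0045; months 4+ at r₁ = 24.3%/12 = 0.02025.
After month 3: iterate B ← B·(1+r₀) − $350.00 for 3 months → $5,127.99.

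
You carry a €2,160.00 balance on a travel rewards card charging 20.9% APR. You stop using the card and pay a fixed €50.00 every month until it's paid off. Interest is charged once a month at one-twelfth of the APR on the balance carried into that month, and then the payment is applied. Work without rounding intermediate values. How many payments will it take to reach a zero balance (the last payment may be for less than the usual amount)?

Monthly rate r = 20.9%/12 = 1.74167% = 0.0174167.
Recurrence: B ← B·(1+r) − €50.00.
Month 1: interest €37.62; balance after payment €2,147.62.
Month 2: interest €37.40; balance after payment €2,135.02.
Closed form: n = −ln(1 − rB₀/P)/ln(1+r) = −ln(0.2476)/ln(1.01742) ≈ 80.846, so the balance reaches zero during payment 81.

81 payments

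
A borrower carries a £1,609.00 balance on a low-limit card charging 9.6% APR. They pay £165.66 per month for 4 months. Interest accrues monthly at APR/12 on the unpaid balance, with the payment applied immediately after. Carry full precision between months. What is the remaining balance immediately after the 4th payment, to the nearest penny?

£990.47

Monthly rate r = 9.6%/12 = 0.8% = 0.008.
Each month: B ← B·(1+r) − £165.66.
Month 1: interest £12.87; balance after payment £1,456.21.
Month 2: interest £11.65; balance after payment £1,302.20.
Month 3: interest £10.42; balance after payment £1,146.96.
Month 4: interest £9.18; balance after payment £990.47.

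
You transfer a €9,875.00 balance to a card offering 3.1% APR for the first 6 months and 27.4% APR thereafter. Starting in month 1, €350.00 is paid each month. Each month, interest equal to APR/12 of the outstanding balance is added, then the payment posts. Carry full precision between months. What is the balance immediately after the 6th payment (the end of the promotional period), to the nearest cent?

€7,915.45

Promo months 1–6 at r₀ = 3.1%/12 = 0.00258333; months 7+ at r₁ = 27.4%/12 = 0.0228333.
After month 6: iterate B ← B·(1+r₀) − €350.00 for 6 months → €7,915.45.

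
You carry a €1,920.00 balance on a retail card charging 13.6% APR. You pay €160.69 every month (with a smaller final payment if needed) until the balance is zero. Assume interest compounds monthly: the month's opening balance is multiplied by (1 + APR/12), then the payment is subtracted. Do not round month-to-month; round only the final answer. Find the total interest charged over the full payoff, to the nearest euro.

€155

Monthly rate r = 13.6%/12 = 1.13333% = 0.0113333.
Payoff takes n = ⌈−ln(1 − rB₀/P)/ln(1+r)⌉ = ⌈12.911⌉ = 13 payments; the last is €146.53.
Total paid = 12·€160.69 + €146.53 = €2,074.81.
Total interest = total paid − principal = €2,074.81 − €1,920.00 = €154.81.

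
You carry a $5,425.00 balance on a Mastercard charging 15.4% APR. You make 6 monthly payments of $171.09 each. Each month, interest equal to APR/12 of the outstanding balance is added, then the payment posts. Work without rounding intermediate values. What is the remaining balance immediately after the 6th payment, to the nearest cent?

Monthly rate r = 15.4%/12 = 1.28333% = 0.0128333.
Each month: B ← B·(1+r) − $171.09.
Month 1: interest $69.62; balance after payment $5,323.53.
Month 2: interest $68.32; balance after payment $5,220.76.
Month 3: interest $67.00; balance after payment $5,116.67.
Month 4: interest $65.66; balance after payment $5,011.24.
Month 5: interest $64.31; balance after payment $4,904.46.
Month 6: interest $62.94; balance after payment $4,796.31.

$4,796.31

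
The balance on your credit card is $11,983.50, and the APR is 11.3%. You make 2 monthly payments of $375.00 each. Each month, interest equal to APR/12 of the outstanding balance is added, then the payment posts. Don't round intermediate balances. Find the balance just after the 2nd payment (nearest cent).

Monthly rate r = 11.3%/12 = 0.941667% = 0.00941667.
Each month: B ← B·(1+r) − $375.00.
Month 1: interest $112.84; balance after payment $11,721.34.
Month 2: interest $110.38; balance after payment $11,456.72.

$11,456.72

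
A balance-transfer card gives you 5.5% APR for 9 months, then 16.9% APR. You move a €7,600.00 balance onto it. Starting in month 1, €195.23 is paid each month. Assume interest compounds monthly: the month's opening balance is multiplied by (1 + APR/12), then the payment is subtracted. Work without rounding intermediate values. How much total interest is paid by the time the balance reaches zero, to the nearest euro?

€2,306

Promo months 1–9 at r₀ = 5.5%/12 = 0.00458333; months 10+ at r₁ = 16.9%/12 = 0.0140833.
After month 9: iterate B ← B·(1+r₀) − €195.23 for 9 months → €6,129.68.
Then at r₁ with €195.23/mo: n₂ = −ln(1 − r₁·B/P)/ln(1+r₁) ≈ 41.74 → 42 more payments.
Total paid = 50·€195.23 + €144.41 = €9,905.91; interest = €9,905.91 − €7,600.00 = €2,305.91.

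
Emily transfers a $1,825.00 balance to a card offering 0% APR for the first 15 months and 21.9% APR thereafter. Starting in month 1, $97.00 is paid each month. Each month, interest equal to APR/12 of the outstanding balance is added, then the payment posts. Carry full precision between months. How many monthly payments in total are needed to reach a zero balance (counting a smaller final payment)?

Promo months 1–15 at r₀ = 0%/12 = 0; months 16+ at r₁ = 21.9%/12 = 0.01825.
After month 15 (no interest yet): B = $1,825.00 − 15·$97.00 = $370.00.
Then at r₁ with $97.00/mo: n₂ = −ln(1 − r₁·B/P)/ln(1+r₁) ≈ 3.99 → 4 more payments.

19 months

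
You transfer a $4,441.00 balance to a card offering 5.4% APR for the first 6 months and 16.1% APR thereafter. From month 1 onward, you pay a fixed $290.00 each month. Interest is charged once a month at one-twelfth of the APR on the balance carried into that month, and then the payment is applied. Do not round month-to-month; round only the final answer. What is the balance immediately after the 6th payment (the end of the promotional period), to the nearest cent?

Promo months 1–6 at r₀ = 5.4%/12 = 0.0045; months 7+ at r₁ = 16.1%/12 = 0.0134167.
After month 6: iterate B ← B·(1+r₀) − $290.00 for 6 months → $2,802.57.

$2,802.57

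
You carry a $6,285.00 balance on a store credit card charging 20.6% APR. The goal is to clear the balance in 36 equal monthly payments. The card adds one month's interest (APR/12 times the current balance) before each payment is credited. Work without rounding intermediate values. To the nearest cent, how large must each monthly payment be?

$235.50

Monthly rate r = 20.6%/12 = 1.71667% = 0.0171667.
Level-payment amortization: P = B₀·r / (1 − (1+r)^(−n)) = 6285.00·0.0171667 / (1 − 1.01717^(−36)).
Denominator 1 − (1+r)^(−36) = 0.458144239.
P = 107.892 / 0.458144239 ≈ 235.50.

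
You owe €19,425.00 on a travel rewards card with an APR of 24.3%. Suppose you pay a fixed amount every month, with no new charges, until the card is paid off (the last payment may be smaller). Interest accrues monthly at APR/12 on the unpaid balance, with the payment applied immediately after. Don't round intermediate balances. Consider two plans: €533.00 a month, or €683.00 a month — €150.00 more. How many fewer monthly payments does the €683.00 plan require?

24 fewer payments

Monthly rate r = 24.3%/12 = 2.025% = 0.02025.
At €533.00/mo: n = ⌈−ln(1 − rB₀/P)/ln(1+r)⌉ = 67 payments (last €433.62); total interest = total paid − €19,425.00 = €16,186.62.
At €683.00/mo: 43 payments (last €540.78); total interest €9,801.78.
Payments saved = 67 − 43 = 24.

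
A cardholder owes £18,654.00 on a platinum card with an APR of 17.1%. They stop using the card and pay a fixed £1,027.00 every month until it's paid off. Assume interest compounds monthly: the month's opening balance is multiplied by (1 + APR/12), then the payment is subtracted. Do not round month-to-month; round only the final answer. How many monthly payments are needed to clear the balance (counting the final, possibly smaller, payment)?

Monthly rate r = 17.1%/12 = 1.425% = 0.01425.
Recurrence: B ← B·(1+r) − £1,027.00.
Month 1: interest £265.82; balance after payment £17,892.82.
Month 2: interest £254.97; balance after payment £17,120.79.
Closed form: n = −ln(1 − rB₀/P)/ln(1+r) = −ln(0.74117)/ln(1.01425) ≈ 21.169, so the balance reaches zero during payment 22.

22 months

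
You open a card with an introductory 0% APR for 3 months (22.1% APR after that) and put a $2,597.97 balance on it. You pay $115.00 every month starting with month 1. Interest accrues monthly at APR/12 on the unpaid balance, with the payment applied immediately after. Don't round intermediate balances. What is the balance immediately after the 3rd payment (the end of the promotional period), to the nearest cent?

$2,252.97

Promo months 1–3 at r₀ = 0%/12 = 0; months 4+ at r₁ = 22.1%/12 = 0.0184167.
After month 3 (no interest yet): B = $2,597.97 − 3·$115.00 = $2,252.97.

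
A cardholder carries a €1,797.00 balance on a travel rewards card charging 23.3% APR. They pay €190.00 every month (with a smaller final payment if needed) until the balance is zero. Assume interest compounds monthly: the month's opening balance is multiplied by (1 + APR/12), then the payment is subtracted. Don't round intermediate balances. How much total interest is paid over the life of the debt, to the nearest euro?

€208

Monthly rate r = 23.3%/12 = 1.94167% = 0.0194167.
Payoff takes n = ⌈−ln(1 − rB₀/P)/ln(1+r)⌉ = ⌈10.551⌉ = 11 payments; the last is €105.13.
Total paid = 10·€190.00 + €105.13 = €2,005.13.
Total interest = total paid − principal = €2,005.13 − €1,797.00 = €208.13.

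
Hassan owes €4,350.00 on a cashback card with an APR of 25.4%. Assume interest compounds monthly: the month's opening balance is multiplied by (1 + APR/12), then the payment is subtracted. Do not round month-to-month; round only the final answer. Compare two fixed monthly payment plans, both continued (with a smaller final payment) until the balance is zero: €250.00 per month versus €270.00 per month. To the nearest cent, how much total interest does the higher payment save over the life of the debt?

Monthly rate r = 25.4%/12 = 2.11667% = 0.0211667.
At €250.00/mo: n = ⌈−ln(1 − rB₀/P)/ln(1+r)⌉ = 22 payments (last €232.67); total interest = total paid − €4,350.00 = €1,132.67.
At €270.00/mo: 20 payments (last €246.31); total interest €1,026.31.
Interest saved = €1,132.67 − €1,026.31 = €106.36.

€106.36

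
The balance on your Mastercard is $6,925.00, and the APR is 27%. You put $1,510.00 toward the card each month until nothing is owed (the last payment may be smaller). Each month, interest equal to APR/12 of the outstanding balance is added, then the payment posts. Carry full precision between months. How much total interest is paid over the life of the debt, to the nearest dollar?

$467

Monthly rate r = 27%/12 = 2.25% = 0.0225.
Payoff takes n = ⌈−ln(1 − rB₀/P)/ln(1+r)⌉ = ⌈4.895⌉ = 5 payments; the last is $1,352.44.
Total paid = 4·$1,510.00 + $1,352.44 = $7,392.44.
Total interest = total paid − principal = $7,392.44 − $6,925.00 = $467.44.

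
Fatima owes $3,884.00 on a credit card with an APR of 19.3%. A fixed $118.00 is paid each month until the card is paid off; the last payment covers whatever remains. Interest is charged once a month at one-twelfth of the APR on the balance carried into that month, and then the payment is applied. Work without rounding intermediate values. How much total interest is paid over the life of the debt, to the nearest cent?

Monthly rate r = 19.3%/12 = 1.60833% = 0.0160833.
Payoff takes n = ⌈−ln(1 − rB₀/P)/ln(1+r)⌉ = ⌈47.239⌉ = 48 payments; the last is $28.40.
Total paid = 47·$118.00 + $28.40 = $5,574.40.
Total interest = total paid − principal = $5,574.40 − $3,884.00 = $1,690.40.

$1,690.40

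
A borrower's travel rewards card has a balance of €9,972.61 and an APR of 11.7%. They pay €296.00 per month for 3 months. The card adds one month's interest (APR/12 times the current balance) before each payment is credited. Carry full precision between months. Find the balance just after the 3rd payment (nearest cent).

Monthly rate r = 11.7%/12 = 0.975% = 0.00975.
Each month: B ← B·(1+r) − €296.00.
Month 1: interest €97.23; balance after payment €9,773.84.
Month 2: interest €95.29; balance after payment €9,573.14.
Month 3: interest €93.34; balance after payment €9,370.48.

€9,370.48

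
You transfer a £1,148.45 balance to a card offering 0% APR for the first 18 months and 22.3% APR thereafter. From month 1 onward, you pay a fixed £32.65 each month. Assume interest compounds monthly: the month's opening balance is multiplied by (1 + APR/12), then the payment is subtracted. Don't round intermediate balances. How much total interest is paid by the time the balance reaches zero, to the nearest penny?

£120.96

Promo months 1–18 at r₀ = 0%/12 = 0; months 19+ at r₁ = 22.3%/12 = 0.0185833.
After month 18 (no interest yet): B = £1,148.45 − 18·£32.65 = £560.75.
Then at r₁ with £32.65/mo: n₂ = −ln(1 − r₁·B/P)/ln(1+r₁) ≈ 20.88 → 21 more payments.
Total paid = 38·£32.65 + £28.71 = £1,269.41; interest = £1,269.41 − £1,148.45 = £120.96.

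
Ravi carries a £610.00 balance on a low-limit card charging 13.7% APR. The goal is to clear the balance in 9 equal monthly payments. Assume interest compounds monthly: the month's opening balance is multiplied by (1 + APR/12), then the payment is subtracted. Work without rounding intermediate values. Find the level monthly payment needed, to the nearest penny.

£71.71

Monthly rate r = 13.7%/12 = 1.14167% = 0.0114167.
Level-payment amortization: P = B₀·r / (1 − (1+r)^(−n)) = 610.00·0.0114167 / (1 − 1.01142^(−9)).
Denominator 1 − (1+r)^(−9) = 0.0971220498.
P = 6.96417 / 0.0971220498 ≈ 71.71.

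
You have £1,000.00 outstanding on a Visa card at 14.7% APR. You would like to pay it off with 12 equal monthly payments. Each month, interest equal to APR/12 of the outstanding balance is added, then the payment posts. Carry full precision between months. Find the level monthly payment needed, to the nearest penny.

£90.12

Monthly rate r = 14.7%/12 = 1.225% = 0.01225.
Level-payment amortization: P = B₀·r / (1 − (1+r)^(−n)) = 1000.00·0.01225 / (1 − 1.01225^(−12)).
Denominator 1 − (1+r)^(−12) = 0.13593468.
P = 12.25 / 0.13593468 ≈ 90.12.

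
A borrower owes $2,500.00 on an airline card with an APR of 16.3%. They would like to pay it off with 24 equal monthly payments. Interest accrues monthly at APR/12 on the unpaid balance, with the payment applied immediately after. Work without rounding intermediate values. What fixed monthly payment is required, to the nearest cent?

Monthly rate r = 16.3%/12 = 1.35833% = 0.0135833.
Level-payment amortization: P = B₀·r / (1 − (1+r)^(−n)) = 2500.00·0.0135833 / (1 − 1.01358^(−24)).
Denominator 1 − (1+r)^(−24) = 0.276609263.
P = 33.9583 / 0.276609263 ≈ 122.77.

$122.77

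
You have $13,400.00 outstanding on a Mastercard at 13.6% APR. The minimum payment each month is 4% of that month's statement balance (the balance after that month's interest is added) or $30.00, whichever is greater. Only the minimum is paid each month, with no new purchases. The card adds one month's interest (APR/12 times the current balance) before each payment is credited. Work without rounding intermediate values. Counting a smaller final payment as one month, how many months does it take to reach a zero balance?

Monthly rate r = 13.6%/12 = 1.13333% = 0.0113333.
While 4% of the post-interest balance exceeds $30.00, each month B ← (B·(1+r))·(1 − 0.04), i.e. B shrinks by the factor (1+r)·0.96 = 0.97088.
This holds for months 1–98. Entering month 99 the balance is $740.17; 4% of the post-interest balance is now below $30.00, so the flat $30.00 minimum applies from here.
From month 99 a fixed $30.00 at rate r clears $740.17 in 30 more payments. Total: 98 + 30 = 128 months.

128 months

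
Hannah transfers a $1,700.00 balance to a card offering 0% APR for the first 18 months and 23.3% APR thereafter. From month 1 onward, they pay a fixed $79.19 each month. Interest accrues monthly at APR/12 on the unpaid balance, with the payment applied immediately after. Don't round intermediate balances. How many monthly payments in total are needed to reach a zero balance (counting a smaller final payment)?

Promo months 1–18 at r₀ = 0%/12 = 0; months 19+ at r₁ = 23.3%/12 = 0.0194167.
After month 18 (no interest yet): B = $1,700.00 − 18·$79.19 = $274.58.
Then at r₁ with $79.19/mo: n₂ = −ln(1 − r₁·B/P)/ln(1+r₁) ≈ 3.62 → 4 more payments.

22 months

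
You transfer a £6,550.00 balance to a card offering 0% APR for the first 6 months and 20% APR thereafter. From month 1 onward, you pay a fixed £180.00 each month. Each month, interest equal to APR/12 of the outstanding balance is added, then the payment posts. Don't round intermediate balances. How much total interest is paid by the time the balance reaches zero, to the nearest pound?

£2,221

Promo months 1–6 at r₀ = 0%/12 = 0; months 7+ at r₁ = 20%/12 = 0.0166667.
After month 6 (no interest yet): B = £6,550.00 − 6·£180.00 = £5,470.00.
Then at r₁ with £180.00/mo: n₂ = −ln(1 − r₁·B/P)/ln(1+r₁) ≈ 42.72 → 43 more payments.
Total paid = 48·£180.00 + £130.58 = £8,770.58; interest = £8,770.58 − £6,550.00 = £2,220.58.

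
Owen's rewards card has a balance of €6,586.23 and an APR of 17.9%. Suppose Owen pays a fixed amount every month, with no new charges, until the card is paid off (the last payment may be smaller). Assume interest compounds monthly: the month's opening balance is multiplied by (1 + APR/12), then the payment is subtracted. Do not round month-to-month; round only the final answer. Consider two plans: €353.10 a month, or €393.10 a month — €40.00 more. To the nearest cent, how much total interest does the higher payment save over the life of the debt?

€140.01

Monthly rate r = 17.9%/12 = 1.49167% = 0.0149167.
At €353.10/mo: n = ⌈−ln(1 − rB₀/P)/ln(1+r)⌉ = 23 payments (last €7.49); total interest = total paid − €6,586.23 = €1,189.46.
At €393.10/mo: 20 payments (last €166.78); total interest €1,049.45.
Interest saved = €1,189.46 − €1,049.45 = €140.01.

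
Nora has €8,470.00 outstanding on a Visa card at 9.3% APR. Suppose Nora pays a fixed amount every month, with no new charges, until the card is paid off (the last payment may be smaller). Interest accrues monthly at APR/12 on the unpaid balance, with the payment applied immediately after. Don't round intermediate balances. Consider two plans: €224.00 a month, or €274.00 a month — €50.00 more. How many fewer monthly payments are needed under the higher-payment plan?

9 fewer payments

Monthly rate r = 9.3%/12 = 0.775% = 0.00775.
At €224.00/mo: n = ⌈−ln(1 − rB₀/P)/ln(1+r)⌉ = 45 payments (last €206.23); total interest = total paid − €8,470.00 = €1,592.23.
At €274.00/mo: 36 payments (last €130.46); total interest €1,250.46.
Payments saved = 45 − 36 = 9.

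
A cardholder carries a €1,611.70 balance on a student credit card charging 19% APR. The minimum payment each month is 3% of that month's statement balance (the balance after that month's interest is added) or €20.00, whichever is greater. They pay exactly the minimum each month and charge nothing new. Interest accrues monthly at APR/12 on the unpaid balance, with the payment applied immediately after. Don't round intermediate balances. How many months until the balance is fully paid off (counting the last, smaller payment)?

108 months

Monthly rate r = 19%/12 = 1.58333% = 0.0158333.
While 3% of the post-interest balance exceeds €20.00, each month B ← (B·(1+r))·(1 − 0.03), i.e. B shrinks by the factor (1+r)·0.97 = 0.98536.
This holds for months 1–61. Entering month 62 the balance is €655.44; 3% of the post-interest balance is now below €20.00, so the flat €20.00 minimum applies from here.
From month 62 a fixed €20.00 at rate r clears €655.44 in 47 more payments. Total: 61 + 47 = 108 months.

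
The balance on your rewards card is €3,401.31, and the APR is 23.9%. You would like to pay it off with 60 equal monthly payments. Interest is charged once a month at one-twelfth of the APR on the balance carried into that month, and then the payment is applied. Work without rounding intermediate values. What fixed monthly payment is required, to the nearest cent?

Monthly rate r = 23.9%/12 = 1.99167% = 0.0199167.
Level-payment amortization: P = B₀·r / (1 − (1+r)^(−n)) = 3401.31·0.0199167 / (1 − 1.01992^(−60)).
Denominator 1 − (1+r)^(−60) = 0.693719974.
P = 67.7428 / 0.693719974 ≈ 97.65.

€97.65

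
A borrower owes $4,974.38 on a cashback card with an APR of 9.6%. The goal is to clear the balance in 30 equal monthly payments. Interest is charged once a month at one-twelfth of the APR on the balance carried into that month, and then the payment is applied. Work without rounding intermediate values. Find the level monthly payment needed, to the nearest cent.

$187.16

Monthly rate r = 9.6%/12 = 0.8% = 0.008.
Level-payment amortization: P = B₀·r / (1 − (1+r)^(−n)) = 4974.38·0.008 / (1 − 1.008^(−30)).
Denominator 1 − (1+r)^(−30) = 0.212620621.
P = 39.795 / 0.212620621 ≈ 187.16.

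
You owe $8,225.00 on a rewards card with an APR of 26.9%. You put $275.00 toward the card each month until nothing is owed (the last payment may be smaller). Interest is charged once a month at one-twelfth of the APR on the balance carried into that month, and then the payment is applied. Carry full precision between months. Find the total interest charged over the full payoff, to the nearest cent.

Monthly rate r = 26.9%/12 = 2.24167% = 0.0224167.
Payoff takes n = ⌈−ln(1 − rB₀/P)/ln(1+r)⌉ = ⌈50.073⌉ = 51 payments; the last is $20.16.
Total paid = 50·$275.00 + $20.16 = $13,770.16.
Total interest = total paid − principal = $13,770.16 − $8,225.00 = $5,545.16.

$5,545.16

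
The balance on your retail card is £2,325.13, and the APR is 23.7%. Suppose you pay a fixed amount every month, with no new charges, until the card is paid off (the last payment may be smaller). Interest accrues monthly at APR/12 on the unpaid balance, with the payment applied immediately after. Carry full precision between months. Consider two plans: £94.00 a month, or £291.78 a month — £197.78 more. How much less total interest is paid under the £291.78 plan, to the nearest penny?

Monthly rate r = 23.7%/12 = 1.975% = 0.01975.
At £94.00/mo: n = ⌈−ln(1 − rB₀/P)/ln(1+r)⌉ = 35 payments (last £26.63); total interest = total paid − £2,325.13 = £897.50.
At £291.78/mo: 9 payments (last £221.08); total interest £230.19.
Interest saved = £897.50 − £230.19 = £667.31.

£667.31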